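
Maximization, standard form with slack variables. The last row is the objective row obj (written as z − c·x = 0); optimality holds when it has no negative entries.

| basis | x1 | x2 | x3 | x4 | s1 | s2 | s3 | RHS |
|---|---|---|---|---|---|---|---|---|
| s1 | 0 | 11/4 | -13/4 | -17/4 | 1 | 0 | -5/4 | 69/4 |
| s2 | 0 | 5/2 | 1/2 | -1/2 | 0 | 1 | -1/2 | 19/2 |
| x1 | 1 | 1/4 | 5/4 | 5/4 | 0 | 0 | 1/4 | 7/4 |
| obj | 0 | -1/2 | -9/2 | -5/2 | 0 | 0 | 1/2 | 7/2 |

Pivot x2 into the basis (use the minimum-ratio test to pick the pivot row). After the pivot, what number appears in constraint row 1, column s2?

-11/10

Ratio test on column x2 — row 1: (69/4)/(11/4) = 69/11; row 2: (19/2)/(5/2) = 19/5; row 3: (7/4)/(1/4) = 7. Minimum is 19/5 at row 2 (s2 leaves); pivot element 5/2.
Divide row 2 by 5/2; eliminate column x2 from the other rows.
Row 1 update in column s2: 0 − (11/4)·(2/5) = -11/10.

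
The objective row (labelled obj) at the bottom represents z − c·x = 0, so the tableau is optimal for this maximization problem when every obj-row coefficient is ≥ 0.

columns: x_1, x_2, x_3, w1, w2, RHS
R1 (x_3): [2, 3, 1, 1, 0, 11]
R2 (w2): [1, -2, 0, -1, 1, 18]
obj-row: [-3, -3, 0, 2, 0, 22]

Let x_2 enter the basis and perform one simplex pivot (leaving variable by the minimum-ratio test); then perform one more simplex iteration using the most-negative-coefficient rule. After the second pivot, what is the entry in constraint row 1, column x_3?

Ratio test on column x_2 — row 1: 11/3 = 11/3; row 2: entry -2 ≤ 0. Minimum is 11/3 at row 1 (x_3 leaves); pivot element 3.
Divide row 1 by 3; eliminate column x_2 from the other rows.
Second iteration: most negative obj-row entry is -1 in column x_1, so x_1 enters.
Ratio test on column x_1 — row 1: (11/3)/(2/3) = 11/2; row 2: (76/3)/(7/3) = 76/7. Minimum is 11/2 at row 1 (x_2 leaves); pivot element 2/3.
Divide row 1 by 2/3; eliminate column x_1 from the other rows.
After both pivots, the entry at constraint row 1, column x_3 is 1/2.

1/2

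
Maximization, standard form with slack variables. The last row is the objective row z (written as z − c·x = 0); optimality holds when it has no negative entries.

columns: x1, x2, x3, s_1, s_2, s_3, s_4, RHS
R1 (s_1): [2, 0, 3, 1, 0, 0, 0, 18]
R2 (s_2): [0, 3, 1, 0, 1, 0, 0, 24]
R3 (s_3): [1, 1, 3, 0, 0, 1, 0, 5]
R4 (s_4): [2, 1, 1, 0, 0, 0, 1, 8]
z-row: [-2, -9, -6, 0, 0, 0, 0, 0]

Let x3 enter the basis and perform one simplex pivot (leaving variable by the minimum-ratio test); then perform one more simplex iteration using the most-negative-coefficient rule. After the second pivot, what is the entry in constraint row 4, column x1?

Ratio test on column x3 — row 1: 18/3 = 6; row 2: 24/1 = 24; row 3: 5/3 = 5/3; row 4: 8/1 = 8. Minimum is 5/3 at row 3 (s_3 leaves); pivot element 3.
Divide row 3 by 3; eliminate column x3 from the other rows.
Second iteration: most negative z-row entry is -7 in column x2, so x2 enters.
Ratio test on column x2 — row 1: entry -1 ≤ 0; row 2: (67/3)/(8/3) = 67/8; row 3: (5/3)/(1/3) = 5; row 4: (19/3)/(2/3) = 19/2. Minimum is 5 at row 3 (x3 leaves); pivot element 1/3.
Divide row 3 by 1/3; eliminate column x2 from the other rows.
After both pivots, the entry at constraint row 4, column x1 is 1.

1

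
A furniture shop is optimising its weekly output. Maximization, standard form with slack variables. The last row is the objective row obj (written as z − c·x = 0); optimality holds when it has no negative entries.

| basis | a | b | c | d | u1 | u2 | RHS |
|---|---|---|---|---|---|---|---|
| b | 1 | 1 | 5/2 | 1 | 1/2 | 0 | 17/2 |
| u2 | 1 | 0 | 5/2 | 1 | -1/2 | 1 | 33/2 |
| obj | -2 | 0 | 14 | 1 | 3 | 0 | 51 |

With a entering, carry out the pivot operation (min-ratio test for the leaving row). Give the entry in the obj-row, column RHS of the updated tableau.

68

Ratio test on column a — row 1: (17/2)/1 = 17/2; row 2: (33/2)/1 = 33/2. Minimum is 17/2 at row 1 (b leaves); pivot element 1.
Divide row 1 by 1; eliminate column a from the other rows.
obj-row update in column RHS: 51 − (-2)·(17/2) = 68.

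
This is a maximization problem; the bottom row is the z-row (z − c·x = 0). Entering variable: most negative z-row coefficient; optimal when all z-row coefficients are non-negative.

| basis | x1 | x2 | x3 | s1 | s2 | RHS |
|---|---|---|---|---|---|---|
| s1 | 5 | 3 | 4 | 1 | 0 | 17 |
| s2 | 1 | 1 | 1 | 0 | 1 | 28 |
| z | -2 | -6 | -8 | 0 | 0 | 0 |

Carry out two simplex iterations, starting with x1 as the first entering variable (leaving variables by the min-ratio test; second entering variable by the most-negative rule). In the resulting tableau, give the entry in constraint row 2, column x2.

Ratio test on column x1 — row 1: 17/5 = 17/5; row 2: 28/1 = 28. Minimum is 17/5 at row 1 (s1 leaves); pivot element 5.
Divide row 1 by 5; eliminate column x1 from the other rows.
Second iteration: most negative z-row entry is -32/5 in column x3, so x3 enters.
Ratio test on column x3 — row 1: (17/5)/(4/5) = 17/4; row 2: (123/5)/(1/5) = 123. Minimum is 17/4 at row 1 (x1 leaves); pivot element 4/5.
Divide row 1 by 4/5; eliminate column x3 from the other rows.
After both pivots, the entry at constraint row 2, column x2 is 1/4.

1/4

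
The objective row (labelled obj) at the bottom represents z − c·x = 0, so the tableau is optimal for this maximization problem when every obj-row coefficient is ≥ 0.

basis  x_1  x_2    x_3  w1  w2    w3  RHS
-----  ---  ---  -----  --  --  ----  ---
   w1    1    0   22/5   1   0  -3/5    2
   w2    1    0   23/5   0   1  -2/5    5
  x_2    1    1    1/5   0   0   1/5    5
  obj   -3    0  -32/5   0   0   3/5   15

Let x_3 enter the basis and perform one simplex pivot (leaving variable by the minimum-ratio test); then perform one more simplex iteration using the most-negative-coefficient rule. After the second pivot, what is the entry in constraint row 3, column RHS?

3

Ratio test on column x_3 — row 1: 2/(22/5) = 5/11; row 2: 5/(23/5) = 25/23; row 3: 5/(1/5) = 25. Minimum is 5/11 at row 1 (w1 leaves); pivot element 22/5.
Divide row 1 by 22/5; eliminate column x_3 from the other rows.
Second iteration: most negative obj-row entry is -17/11 in column x_1, so x_1 enters.
Ratio test on column x_1 — row 1: (5/11)/(5/22) = 2; row 2: entry -1/22 ≤ 0; row 3: (54/11)/(21/22) = 36/7. Minimum is 2 at row 1 (x_3 leaves); pivot element 5/22.
Divide row 1 by 5/22; eliminate column x_1 from the other rows.
After both pivots, the entry at constraint row 3, column RHS is 3.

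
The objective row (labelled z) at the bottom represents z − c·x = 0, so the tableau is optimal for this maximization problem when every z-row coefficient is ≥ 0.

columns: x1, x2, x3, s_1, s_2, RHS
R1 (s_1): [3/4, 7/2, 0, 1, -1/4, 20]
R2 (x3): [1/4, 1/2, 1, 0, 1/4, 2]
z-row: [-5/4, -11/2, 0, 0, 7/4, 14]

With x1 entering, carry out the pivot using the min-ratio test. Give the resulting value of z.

24

Ratio test on column x1 — row 1: 20/(3/4) = 80/3; row 2: 2/(1/4) = 8. Minimum is 8 at row 2 (x3 leaves); pivot element 1/4.
Pivot on row 2; the z-row RHS becomes 14 − (-5/4)·8 = 24.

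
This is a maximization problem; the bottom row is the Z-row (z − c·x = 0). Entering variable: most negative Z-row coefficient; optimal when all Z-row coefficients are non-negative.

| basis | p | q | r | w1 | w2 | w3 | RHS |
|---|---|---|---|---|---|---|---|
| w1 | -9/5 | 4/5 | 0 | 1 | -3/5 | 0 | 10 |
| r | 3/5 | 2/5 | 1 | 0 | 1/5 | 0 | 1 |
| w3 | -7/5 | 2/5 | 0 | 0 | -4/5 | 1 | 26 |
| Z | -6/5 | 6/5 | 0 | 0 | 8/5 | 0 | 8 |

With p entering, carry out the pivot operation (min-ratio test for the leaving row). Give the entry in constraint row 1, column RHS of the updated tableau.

13

Ratio test on column p — row 1: entry -9/5 ≤ 0; row 2: 1/(3/5) = 5/3; row 3: entry -7/5 ≤ 0. Minimum is 5/3 at row 2 (r leaves); pivot element 3/5.
Divide row 2 by 3/5; eliminate column p from the other rows.
Row 1 update in column RHS: 10 − (-9/5)·(5/3) = 13.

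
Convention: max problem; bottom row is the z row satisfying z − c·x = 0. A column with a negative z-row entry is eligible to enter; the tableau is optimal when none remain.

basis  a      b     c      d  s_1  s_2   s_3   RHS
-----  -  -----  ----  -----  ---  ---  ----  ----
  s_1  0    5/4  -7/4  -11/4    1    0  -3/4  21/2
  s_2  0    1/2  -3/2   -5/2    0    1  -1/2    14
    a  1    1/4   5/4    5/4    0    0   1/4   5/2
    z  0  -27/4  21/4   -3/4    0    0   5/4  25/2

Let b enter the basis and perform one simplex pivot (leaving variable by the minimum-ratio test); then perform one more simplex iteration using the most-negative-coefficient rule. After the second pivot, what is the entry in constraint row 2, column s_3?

1/9

Ratio test on column b — row 1: (21/2)/(5/4) = 42/5; row 2: 14/(1/2) = 28; row 3: (5/2)/(1/4) = 10. Minimum is 42/5 at row 1 (s_1 leaves); pivot element 5/4.
Divide row 1 by 5/4; eliminate column b from the other rows.
Second iteration: most negative z-row entry is -78/5 in column d, so d enters.
Ratio test on column d — row 1: entry -11/5 ≤ 0; row 2: entry -7/5 ≤ 0; row 3: (2/5)/(9/5) = 2/9. Minimum is 2/9 at row 3 (a leaves); pivot element 9/5.
Divide row 3 by 9/5; eliminate column d from the other rows.
After both pivots, the entry at constraint row 2, column s_3 is 1/9.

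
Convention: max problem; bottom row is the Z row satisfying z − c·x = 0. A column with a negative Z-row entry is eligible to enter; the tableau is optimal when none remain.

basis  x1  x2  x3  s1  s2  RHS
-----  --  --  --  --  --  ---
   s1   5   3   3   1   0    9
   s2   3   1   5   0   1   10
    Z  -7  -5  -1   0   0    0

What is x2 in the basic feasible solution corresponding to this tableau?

x2 is not in the basis, so in the current basic feasible solution x2 = 0.

0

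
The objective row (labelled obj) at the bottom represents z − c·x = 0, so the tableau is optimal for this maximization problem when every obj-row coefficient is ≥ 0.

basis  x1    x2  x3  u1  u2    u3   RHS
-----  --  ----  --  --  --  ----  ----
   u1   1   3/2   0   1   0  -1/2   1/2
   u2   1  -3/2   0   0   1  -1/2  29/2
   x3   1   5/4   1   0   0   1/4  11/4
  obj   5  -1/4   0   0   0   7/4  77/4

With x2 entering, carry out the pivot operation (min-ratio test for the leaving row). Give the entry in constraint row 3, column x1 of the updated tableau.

1/6

Ratio test on column x2 — row 1: (1/2)/(3/2) = 1/3; row 2: entry -3/2 ≤ 0; row 3: (11/4)/(5/4) = 11/5. Minimum is 1/3 at row 1 (u1 leaves); pivot element 3/2.
Divide row 1 by 3/2; eliminate column x2 from the other rows.
Row 3 update in column x1: 1 − (5/4)·(2/3) = 1/6.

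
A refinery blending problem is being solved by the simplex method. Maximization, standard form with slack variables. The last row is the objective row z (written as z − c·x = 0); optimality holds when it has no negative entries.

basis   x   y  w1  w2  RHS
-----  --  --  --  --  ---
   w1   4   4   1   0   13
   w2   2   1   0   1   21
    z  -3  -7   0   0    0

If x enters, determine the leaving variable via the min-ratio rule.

w1

Column x entries and ratios — w1: 13/4 = 13/4; w2: 21/2 = 21/2.
Smallest ratio is 13/4 in the row of w1, so w1 leaves.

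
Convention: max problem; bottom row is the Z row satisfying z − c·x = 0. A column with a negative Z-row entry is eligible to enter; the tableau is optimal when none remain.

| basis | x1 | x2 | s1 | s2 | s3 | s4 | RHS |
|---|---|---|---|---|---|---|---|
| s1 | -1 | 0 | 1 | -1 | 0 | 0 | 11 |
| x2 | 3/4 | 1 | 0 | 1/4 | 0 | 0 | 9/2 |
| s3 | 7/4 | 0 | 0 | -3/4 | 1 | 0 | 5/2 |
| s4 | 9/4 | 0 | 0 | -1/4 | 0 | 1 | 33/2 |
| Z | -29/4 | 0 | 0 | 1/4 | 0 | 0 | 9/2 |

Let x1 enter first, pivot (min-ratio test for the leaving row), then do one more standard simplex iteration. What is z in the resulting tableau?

32

Ratio test on column x1 — row 1: entry -1 ≤ 0; row 2: (9/2)/(3/4) = 6; row 3: (5/2)/(7/4) = 10/7; row 4: (33/2)/(9/4) = 22/3. Minimum is 10/7 at row 3 (s3 leaves); pivot element 7/4.
Pivot on row 3; the Z-row RHS becomes 9/2 − (-29/4)·(10/7) = 104/7.
Next entering variable (most negative Z-row entry -20/7): s2.
Ratio test on column s2 — row 1: entry -10/7 ≤ 0; row 2: (24/7)/(4/7) = 6; row 3: entry -3/7 ≤ 0; row 4: (93/7)/(5/7) = 93/5. Minimum is 6 at row 2 (x2 leaves); pivot element 4/7.
After the second pivot the Z-row RHS is 104/7 − (-20/7)·6 = 32.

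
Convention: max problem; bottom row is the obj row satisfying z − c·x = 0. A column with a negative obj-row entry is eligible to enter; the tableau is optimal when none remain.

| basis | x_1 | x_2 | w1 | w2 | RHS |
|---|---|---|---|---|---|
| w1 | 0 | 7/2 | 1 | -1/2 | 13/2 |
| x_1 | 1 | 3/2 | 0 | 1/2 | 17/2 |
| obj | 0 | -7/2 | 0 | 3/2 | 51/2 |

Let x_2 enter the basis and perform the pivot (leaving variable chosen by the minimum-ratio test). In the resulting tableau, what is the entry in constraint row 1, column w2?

Ratio test on column x_2 — row 1: (13/2)/(7/2) = 13/7; row 2: (17/2)/(3/2) = 17/3. Minimum is 13/7 at row 1 (w1 leaves); pivot element 7/2.
Divide row 1 by 7/2; eliminate column x_2 from the other rows.
In the new row 1, the w2 entry is the old entry divided by the pivot: (-1/2)/(7/2) = -1/7.

-1/7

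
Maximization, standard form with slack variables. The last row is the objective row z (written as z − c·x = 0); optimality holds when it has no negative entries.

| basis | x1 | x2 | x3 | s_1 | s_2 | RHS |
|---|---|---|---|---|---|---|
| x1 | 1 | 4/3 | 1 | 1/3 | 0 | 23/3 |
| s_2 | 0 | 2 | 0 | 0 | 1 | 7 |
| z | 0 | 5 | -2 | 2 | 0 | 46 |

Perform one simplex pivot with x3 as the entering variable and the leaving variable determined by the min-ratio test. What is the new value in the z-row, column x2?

Ratio test on column x3 — row 1: (23/3)/1 = 23/3; row 2: entry 0 ≤ 0. Minimum is 23/3 at row 1 (x1 leaves); pivot element 1.
Divide row 1 by 1; eliminate column x3 from the other rows.
z-row update in column x2: 5 − (-2)·(4/3) = 23/3.

23/3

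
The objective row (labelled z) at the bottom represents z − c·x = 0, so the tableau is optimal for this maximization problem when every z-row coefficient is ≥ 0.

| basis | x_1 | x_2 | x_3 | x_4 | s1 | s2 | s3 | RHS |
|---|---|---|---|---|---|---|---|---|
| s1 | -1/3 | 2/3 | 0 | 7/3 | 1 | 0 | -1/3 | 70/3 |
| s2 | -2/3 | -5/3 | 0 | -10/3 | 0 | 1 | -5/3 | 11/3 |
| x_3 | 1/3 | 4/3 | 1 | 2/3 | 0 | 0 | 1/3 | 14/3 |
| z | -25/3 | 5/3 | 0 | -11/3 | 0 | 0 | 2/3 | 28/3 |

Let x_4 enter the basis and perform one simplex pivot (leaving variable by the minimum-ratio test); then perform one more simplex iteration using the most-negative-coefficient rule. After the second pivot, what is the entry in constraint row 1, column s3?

Ratio test on column x_4 — row 1: (70/3)/(7/3) = 10; row 2: entry -10/3 ≤ 0; row 3: (14/3)/(2/3) = 7. Minimum is 7 at row 3 (x_3 leaves); pivot element 2/3.
Divide row 3 by 2/3; eliminate column x_4 from the other rows.
Second iteration: most negative z-row entry is -13/2 in column x_1, so x_1 enters.
Ratio test on column x_1 — row 1: entry -3/2 ≤ 0; row 2: 27/1 = 27; row 3: 7/(1/2) = 14. Minimum is 14 at row 3 (x_4 leaves); pivot element 1/2.
Divide row 3 by 1/2; eliminate column x_1 from the other rows.
After both pivots, the entry at constraint row 1, column s3 is 0.

0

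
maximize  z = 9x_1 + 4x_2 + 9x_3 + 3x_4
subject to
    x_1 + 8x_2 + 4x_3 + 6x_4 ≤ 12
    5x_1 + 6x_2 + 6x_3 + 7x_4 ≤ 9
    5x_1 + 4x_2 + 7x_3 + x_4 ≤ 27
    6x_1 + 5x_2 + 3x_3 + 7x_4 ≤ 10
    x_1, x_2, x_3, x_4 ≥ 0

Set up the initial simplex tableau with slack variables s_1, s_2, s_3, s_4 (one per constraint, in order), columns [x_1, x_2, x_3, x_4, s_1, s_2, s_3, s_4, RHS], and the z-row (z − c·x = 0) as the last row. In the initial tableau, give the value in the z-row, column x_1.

The z-row carries the negated objective coefficients: the x_1 entry is -9.

-9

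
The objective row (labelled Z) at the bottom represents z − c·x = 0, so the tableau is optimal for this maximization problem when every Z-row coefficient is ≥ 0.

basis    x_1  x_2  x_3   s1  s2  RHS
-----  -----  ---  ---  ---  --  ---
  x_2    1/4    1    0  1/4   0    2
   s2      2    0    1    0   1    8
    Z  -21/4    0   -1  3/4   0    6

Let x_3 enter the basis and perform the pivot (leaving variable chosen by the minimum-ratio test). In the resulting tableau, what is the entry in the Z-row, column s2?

Ratio test on column x_3 — row 1: entry 0 ≤ 0; row 2: 8/1 = 8. Minimum is 8 at row 2 (s2 leaves); pivot element 1.
Divide row 2 by 1; eliminate column x_3 from the other rows.
Z-row update in column s2: 0 − (-1)·1 = 1.

1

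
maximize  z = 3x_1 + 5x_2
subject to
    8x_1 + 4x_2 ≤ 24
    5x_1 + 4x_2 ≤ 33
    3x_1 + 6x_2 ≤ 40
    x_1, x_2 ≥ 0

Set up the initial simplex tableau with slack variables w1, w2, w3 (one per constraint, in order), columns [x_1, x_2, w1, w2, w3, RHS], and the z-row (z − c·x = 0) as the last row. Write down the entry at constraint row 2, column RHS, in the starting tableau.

33

The RHS of constraint 2 is b_2 = 33.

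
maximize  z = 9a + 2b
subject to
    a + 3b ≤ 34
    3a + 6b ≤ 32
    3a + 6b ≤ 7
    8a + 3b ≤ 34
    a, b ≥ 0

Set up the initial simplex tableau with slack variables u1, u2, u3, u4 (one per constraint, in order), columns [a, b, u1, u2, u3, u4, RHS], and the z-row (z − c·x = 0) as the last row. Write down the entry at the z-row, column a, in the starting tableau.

The z-row carries the negated objective coefficients: the a entry is -9.

-9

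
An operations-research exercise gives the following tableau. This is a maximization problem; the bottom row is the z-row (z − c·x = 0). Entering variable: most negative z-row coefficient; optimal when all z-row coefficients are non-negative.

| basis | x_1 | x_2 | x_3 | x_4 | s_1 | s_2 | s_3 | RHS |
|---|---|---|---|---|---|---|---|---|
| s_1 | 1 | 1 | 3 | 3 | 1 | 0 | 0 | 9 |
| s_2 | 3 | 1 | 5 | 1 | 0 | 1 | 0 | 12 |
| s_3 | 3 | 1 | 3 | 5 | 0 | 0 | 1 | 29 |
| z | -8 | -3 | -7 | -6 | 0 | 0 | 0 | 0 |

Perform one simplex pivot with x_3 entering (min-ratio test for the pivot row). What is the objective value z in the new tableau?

84/5

Ratio test on column x_3 — row 1: 9/3 = 3; row 2: 12/5 = 12/5; row 3: 29/3 = 29/3. Minimum is 12/5 at row 2 (s_2 leaves); pivot element 5.
Pivot on row 2; the z-row RHS becomes 0 − (-7)·(12/5) = 84/5.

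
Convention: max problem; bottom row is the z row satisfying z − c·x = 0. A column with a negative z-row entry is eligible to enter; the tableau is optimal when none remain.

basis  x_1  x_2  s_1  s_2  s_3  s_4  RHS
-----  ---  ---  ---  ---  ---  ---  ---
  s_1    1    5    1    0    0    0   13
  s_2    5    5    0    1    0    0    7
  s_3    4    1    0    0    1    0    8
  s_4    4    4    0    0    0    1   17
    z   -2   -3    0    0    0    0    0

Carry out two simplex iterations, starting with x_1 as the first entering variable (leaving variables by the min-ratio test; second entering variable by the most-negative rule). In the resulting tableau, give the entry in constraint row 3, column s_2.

-1/5

Ratio test on column x_1 — row 1: 13/1 = 13; row 2: 7/5 = 7/5; row 3: 8/4 = 2; row 4: 17/4 = 17/4. Minimum is 7/5 at row 2 (s_2 leaves); pivot element 5.
Divide row 2 by 5; eliminate column x_1 from the other rows.
Second iteration: most negative z-row entry is -1 in column x_2, so x_2 enters.
Ratio test on column x_2 — row 1: (58/5)/4 = 29/10; row 2: (7/5)/1 = 7/5; row 3: entry -3 ≤ 0; row 4: entry 0 ≤ 0. Minimum is 7/5 at row 2 (x_1 leaves); pivot element 1.
Divide row 2 by 1; eliminate column x_2 from the other rows.
After both pivots, the entry at constraint row 3, column s_2 is -1/5.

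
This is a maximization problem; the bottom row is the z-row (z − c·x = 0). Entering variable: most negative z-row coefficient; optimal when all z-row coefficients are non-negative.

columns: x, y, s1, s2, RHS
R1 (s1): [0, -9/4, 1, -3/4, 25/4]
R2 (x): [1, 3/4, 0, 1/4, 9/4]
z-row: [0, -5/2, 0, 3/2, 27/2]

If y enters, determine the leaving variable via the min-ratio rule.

x

Column y entries and ratios — s1: -9/4 ≤ 0, skip; x: (9/4)/(3/4) = 3.
Smallest ratio is 3 in the row of x, so x leaves.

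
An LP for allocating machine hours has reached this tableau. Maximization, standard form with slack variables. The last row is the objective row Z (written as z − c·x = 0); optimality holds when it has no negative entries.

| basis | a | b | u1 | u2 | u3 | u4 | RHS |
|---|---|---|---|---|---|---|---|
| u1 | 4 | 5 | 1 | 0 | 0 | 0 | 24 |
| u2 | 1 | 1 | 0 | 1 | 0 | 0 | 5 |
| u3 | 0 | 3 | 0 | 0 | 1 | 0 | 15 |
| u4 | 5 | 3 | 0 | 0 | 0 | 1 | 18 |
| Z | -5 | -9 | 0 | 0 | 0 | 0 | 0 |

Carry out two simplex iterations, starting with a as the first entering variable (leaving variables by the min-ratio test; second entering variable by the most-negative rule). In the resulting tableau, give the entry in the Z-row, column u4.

Ratio test on column a — row 1: 24/4 = 6; row 2: 5/1 = 5; row 3: entry 0 ≤ 0; row 4: 18/5 = 18/5. Minimum is 18/5 at row 4 (u4 leaves); pivot element 5.
Divide row 4 by 5; eliminate column a from the other rows.
Second iteration: most negative Z-row entry is -6 in column b, so b enters.
Ratio test on column b — row 1: (48/5)/(13/5) = 48/13; row 2: (7/5)/(2/5) = 7/2; row 3: 15/3 = 5; row 4: (18/5)/(3/5) = 6. Minimum is 7/2 at row 2 (u2 leaves); pivot element 2/5.
Divide row 2 by 2/5; eliminate column b from the other rows.
After both pivots, the entry at the Z-row, column u4 is -2.

-2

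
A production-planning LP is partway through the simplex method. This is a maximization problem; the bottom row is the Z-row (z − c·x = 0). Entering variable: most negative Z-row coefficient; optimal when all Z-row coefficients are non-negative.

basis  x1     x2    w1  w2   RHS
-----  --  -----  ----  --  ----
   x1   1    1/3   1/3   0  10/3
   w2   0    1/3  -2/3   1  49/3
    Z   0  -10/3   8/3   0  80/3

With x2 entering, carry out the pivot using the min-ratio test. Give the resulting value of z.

Ratio test on column x2 — row 1: (10/3)/(1/3) = 10; row 2: (49/3)/(1/3) = 49. Minimum is 10 at row 1 (x1 leaves); pivot element 1/3.
Pivot on row 1; the Z-row RHS becomes 80/3 − (-10/3)·10 = 60.

60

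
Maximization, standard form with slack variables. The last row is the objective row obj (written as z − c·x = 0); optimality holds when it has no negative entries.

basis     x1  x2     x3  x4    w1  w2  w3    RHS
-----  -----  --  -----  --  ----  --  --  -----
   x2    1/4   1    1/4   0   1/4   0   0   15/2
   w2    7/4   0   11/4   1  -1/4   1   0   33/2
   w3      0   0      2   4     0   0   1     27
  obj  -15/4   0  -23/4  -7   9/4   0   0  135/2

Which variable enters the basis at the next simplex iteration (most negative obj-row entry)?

x4

Negative obj-row entries: x1: -15/4, x3: -23/4, x4: -7.
The most negative is -7 in column x4, so x4 enters.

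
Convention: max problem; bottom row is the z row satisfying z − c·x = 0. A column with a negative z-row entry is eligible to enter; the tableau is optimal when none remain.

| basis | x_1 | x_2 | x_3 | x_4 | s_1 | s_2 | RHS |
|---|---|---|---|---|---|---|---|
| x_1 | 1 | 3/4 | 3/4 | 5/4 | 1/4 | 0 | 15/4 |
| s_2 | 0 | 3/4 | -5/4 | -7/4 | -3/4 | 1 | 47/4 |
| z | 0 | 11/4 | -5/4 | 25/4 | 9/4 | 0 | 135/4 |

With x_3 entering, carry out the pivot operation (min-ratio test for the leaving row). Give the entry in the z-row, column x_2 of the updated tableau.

Ratio test on column x_3 — row 1: (15/4)/(3/4) = 5; row 2: entry -5/4 ≤ 0. Minimum is 5 at row 1 (x_1 leaves); pivot element 3/4.
Divide row 1 by 3/4; eliminate column x_3 from the other rows.
z-row update in column x_2: 11/4 − (-5/4)·1 = 4.

4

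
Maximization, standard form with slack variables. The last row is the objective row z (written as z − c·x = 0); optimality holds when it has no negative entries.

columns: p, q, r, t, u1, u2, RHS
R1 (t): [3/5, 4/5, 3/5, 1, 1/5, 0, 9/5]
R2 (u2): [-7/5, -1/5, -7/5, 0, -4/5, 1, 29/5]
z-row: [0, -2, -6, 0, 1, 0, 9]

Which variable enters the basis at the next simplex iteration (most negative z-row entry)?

Negative z-row entries: q: -2, r: -6.
The most negative is -6 in column r, so r enters.

r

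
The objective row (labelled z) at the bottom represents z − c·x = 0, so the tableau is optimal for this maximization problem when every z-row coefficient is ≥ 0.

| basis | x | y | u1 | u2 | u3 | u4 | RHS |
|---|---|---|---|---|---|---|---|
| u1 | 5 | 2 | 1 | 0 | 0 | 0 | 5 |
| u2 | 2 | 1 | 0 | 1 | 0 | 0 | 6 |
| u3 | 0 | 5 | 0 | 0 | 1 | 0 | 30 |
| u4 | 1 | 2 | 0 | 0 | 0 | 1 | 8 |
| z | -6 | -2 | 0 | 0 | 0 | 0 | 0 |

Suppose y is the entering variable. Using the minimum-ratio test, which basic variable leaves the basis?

Column y entries and ratios — u1: 5/2 = 5/2; u2: 6/1 = 6; u3: 30/5 = 6; u4: 8/2 = 4.
Smallest ratio is 5/2 in the row of u1, so u1 leaves.

u1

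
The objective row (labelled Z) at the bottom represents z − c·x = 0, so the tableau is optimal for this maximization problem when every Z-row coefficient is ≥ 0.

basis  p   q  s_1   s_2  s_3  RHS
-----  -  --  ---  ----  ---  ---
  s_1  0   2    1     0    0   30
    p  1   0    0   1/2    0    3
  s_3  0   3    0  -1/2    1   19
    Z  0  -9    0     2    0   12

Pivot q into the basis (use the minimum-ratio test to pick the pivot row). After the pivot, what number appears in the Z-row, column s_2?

Ratio test on column q — row 1: 30/2 = 15; row 2: entry 0 ≤ 0; row 3: 19/3 = 19/3. Minimum is 19/3 at row 3 (s_3 leaves); pivot element 3.
Divide row 3 by 3; eliminate column q from the other rows.
Z-row update in column s_2: 2 − (-9)·(-1/6) = 1/2.

1/2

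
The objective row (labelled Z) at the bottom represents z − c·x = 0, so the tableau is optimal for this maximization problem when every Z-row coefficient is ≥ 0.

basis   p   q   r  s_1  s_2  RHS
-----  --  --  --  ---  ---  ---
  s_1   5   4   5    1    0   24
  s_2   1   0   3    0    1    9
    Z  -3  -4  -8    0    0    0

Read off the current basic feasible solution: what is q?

0

q is not in the basis, so in the current basic feasible solution q = 0.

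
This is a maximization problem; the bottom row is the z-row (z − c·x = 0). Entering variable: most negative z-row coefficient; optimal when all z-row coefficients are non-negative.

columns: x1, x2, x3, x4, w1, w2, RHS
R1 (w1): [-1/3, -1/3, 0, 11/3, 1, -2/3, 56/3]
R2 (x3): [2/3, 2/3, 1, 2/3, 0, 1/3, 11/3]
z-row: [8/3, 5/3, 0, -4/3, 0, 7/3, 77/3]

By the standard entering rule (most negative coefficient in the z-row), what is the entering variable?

x4

Negative z-row entries: x4: -4/3.
The most negative is -4/3 in column x4, so x4 enters.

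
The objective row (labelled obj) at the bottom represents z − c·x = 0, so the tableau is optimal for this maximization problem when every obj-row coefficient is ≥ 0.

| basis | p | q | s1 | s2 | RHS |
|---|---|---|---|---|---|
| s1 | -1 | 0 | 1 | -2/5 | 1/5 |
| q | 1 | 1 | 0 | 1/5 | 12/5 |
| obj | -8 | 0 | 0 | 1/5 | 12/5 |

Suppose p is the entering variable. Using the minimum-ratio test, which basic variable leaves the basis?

Column p entries and ratios — s1: -1 ≤ 0, skip; q: (12/5)/1 = 12/5.
Smallest ratio is 12/5 in the row of q, so q leaves.

q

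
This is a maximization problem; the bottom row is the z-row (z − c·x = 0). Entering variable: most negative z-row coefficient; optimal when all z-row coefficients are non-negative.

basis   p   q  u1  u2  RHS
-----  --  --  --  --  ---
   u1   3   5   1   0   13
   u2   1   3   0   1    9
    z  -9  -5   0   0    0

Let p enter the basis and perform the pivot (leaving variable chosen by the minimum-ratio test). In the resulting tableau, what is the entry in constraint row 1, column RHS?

Ratio test on column p — row 1: 13/3 = 13/3; row 2: 9/1 = 9. Minimum is 13/3 at row 1 (u1 leaves); pivot element 3.
Divide row 1 by 3; eliminate column p from the other rows.
In the new row 1, the RHS entry is the old entry divided by the pivot: 13/3 = 13/3.

13/3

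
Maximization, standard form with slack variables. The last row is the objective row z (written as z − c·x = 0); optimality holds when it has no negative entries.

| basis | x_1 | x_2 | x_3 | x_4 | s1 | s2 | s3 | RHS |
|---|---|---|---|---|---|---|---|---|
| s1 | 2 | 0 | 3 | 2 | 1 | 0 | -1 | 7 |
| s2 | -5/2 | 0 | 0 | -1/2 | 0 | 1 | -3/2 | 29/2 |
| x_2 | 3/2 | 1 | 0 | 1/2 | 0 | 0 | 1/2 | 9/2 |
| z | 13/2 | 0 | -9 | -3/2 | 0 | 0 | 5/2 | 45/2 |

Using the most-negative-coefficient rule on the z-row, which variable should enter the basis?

Negative z-row entries: x_3: -9, x_4: -3/2.
The most negative is -9 in column x_3, so x_3 enters.

x_3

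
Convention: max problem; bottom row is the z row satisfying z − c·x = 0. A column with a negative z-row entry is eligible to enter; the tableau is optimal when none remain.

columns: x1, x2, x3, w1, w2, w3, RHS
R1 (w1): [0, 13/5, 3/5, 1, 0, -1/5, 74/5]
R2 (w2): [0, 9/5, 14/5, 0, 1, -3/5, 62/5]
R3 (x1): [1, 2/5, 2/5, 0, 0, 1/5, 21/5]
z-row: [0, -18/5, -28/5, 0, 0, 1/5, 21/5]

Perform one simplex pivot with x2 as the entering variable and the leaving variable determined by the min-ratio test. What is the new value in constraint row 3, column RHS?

25/13

Ratio test on column x2 — row 1: (74/5)/(13/5) = 74/13; row 2: (62/5)/(9/5) = 62/9; row 3: (21/5)/(2/5) = 21/2. Minimum is 74/13 at row 1 (w1 leaves); pivot element 13/5.
Divide row 1 by 13/5; eliminate column x2 from the other rows.
Row 3 update in column RHS: 21/5 − (2/5)·(74/13) = 25/13.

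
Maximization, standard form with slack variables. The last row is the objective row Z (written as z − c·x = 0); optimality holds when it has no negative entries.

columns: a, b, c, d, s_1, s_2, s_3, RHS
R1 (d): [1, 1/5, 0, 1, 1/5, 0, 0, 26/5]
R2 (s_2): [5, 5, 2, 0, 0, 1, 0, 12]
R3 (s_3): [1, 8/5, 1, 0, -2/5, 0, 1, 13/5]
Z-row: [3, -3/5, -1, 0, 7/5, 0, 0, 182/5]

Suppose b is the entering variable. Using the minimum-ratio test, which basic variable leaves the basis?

s_3

Column b entries and ratios — d: (26/5)/(1/5) = 26; s_2: 12/5 = 12/5; s_3: (13/5)/(8/5) = 13/8.
Smallest ratio is 13/8 in the row of s_3, so s_3 leaves.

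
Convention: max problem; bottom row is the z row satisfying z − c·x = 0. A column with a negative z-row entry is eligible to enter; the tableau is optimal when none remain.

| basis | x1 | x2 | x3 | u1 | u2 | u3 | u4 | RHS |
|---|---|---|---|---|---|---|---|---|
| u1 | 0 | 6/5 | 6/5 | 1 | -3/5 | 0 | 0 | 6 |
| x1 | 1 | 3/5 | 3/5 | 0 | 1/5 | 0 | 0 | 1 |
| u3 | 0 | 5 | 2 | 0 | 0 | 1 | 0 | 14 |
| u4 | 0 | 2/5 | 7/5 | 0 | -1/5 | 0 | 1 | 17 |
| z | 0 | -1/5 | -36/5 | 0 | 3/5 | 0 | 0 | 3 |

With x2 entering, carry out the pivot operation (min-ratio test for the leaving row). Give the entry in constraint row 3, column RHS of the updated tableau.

17/3

Ratio test on column x2 — row 1: 6/(6/5) = 5; row 2: 1/(3/5) = 5/3; row 3: 14/5 = 14/5; row 4: 17/(2/5) = 85/2. Minimum is 5/3 at row 2 (x1 leaves); pivot element 3/5.
Divide row 2 by 3/5; eliminate column x2 from the other rows.
Row 3 update in column RHS: 14 − 5·(5/3) = 17/3.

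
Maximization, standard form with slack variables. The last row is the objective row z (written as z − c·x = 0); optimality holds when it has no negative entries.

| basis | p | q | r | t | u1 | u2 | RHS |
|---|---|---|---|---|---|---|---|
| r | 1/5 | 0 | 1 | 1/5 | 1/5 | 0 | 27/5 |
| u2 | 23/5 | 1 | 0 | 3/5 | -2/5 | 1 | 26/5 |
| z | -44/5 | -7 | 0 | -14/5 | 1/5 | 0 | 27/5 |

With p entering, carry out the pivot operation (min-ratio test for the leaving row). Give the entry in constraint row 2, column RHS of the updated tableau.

Ratio test on column p — row 1: (27/5)/(1/5) = 27; row 2: (26/5)/(23/5) = 26/23. Minimum is 26/23 at row 2 (u2 leaves); pivot element 23/5.
Divide row 2 by 23/5; eliminate column p from the other rows.
In the new row 2, the RHS entry is the old entry divided by the pivot: (26/5)/(23/5) = 26/23.

26/23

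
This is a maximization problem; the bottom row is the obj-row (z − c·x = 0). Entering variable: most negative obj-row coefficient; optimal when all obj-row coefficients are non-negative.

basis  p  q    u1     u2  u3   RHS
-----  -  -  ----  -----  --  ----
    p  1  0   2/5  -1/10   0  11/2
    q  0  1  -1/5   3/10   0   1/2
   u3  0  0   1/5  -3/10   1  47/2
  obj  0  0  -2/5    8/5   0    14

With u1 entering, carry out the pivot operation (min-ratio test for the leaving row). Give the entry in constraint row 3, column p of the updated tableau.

Ratio test on column u1 — row 1: (11/2)/(2/5) = 55/4; row 2: entry -1/5 ≤ 0; row 3: (47/2)/(1/5) = 235/2. Minimum is 55/4 at row 1 (p leaves); pivot element 2/5.
Divide row 1 by 2/5; eliminate column u1 from the other rows.
Row 3 update in column p: 0 − (1/5)·(5/2) = -1/2.

-1/2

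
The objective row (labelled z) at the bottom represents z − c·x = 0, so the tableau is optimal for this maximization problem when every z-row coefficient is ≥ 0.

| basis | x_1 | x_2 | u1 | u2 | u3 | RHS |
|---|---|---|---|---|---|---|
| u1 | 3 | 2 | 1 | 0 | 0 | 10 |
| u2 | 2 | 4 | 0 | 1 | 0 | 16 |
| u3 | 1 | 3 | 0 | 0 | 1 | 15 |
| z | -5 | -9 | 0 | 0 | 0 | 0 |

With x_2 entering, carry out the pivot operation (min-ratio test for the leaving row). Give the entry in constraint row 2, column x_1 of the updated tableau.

Ratio test on column x_2 — row 1: 10/2 = 5; row 2: 16/4 = 4; row 3: 15/3 = 5. Minimum is 4 at row 2 (u2 leaves); pivot element 4.
Divide row 2 by 4; eliminate column x_2 from the other rows.
In the new row 2, the x_1 entry is the old entry divided by the pivot: 2/4 = 1/2.

1/2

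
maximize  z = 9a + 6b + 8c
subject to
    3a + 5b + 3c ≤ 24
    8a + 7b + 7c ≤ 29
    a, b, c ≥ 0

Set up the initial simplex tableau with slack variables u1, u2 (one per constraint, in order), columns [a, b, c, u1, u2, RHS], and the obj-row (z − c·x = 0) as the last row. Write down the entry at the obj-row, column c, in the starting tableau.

The obj-row carries the negated objective coefficients: the c entry is -8.

-8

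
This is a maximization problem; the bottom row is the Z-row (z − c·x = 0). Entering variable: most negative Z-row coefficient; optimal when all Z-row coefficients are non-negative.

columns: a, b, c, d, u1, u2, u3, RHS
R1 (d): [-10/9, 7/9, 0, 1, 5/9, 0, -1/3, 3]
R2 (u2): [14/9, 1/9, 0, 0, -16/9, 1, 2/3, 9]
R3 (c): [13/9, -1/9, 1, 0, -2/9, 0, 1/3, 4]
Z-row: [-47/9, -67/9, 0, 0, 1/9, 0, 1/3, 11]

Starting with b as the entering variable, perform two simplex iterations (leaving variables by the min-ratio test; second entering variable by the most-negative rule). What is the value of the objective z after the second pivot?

283/3

Ratio test on column b — row 1: 3/(7/9) = 27/7; row 2: 9/(1/9) = 81; row 3: entry -1/9 ≤ 0. Minimum is 27/7 at row 1 (d leaves); pivot element 7/9.
Pivot on row 1; the Z-row RHS becomes 11 − (-67/9)·(27/7) = 278/7.
Next entering variable (most negative Z-row entry -111/7): a.
Ratio test on column a — row 1: entry -10/7 ≤ 0; row 2: (60/7)/(12/7) = 5; row 3: (31/7)/(9/7) = 31/9. Minimum is 31/9 at row 3 (c leaves); pivot element 9/7.
After the second pivot the Z-row RHS is 278/7 − (-111/7)·(31/9) = 283/3.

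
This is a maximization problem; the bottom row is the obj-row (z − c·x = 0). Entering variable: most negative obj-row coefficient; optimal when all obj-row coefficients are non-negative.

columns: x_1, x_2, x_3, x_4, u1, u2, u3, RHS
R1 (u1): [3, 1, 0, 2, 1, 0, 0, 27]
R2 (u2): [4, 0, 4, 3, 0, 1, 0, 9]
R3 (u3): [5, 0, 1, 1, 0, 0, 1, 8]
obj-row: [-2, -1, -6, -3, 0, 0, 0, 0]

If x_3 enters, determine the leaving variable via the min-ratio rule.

u2

Column x_3 entries and ratios — u1: 0 ≤ 0, skip; u2: 9/4 = 9/4; u3: 8/1 = 8.
Smallest ratio is 9/4 in the row of u2, so u2 leaves.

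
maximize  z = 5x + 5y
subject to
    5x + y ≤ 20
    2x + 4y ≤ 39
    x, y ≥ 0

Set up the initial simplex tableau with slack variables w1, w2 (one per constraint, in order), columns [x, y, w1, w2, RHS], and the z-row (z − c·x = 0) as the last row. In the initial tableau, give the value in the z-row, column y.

The z-row carries the negated objective coefficients: the y entry is -5.

-5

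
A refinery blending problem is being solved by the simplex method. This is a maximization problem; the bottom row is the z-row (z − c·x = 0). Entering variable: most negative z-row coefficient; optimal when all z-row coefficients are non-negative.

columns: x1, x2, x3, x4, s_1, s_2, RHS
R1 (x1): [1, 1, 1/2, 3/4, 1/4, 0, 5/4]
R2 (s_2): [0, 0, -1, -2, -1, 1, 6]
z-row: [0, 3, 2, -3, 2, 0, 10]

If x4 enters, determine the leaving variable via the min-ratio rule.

Column x4 entries and ratios — x1: (5/4)/(3/4) = 5/3; s_2: -2 ≤ 0, skip.
Smallest ratio is 5/3 in the row of x1, so x1 leaves.

x1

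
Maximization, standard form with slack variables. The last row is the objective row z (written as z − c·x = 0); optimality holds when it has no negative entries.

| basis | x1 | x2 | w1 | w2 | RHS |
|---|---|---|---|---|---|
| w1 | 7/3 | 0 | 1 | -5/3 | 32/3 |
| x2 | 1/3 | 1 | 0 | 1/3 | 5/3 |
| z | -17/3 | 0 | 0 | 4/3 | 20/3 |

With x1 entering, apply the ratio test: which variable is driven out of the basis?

w1

Column x1 entries and ratios — w1: (32/3)/(7/3) = 32/7; x2: (5/3)/(1/3) = 5.
Smallest ratio is 32/7 in the row of w1, so w1 leaves.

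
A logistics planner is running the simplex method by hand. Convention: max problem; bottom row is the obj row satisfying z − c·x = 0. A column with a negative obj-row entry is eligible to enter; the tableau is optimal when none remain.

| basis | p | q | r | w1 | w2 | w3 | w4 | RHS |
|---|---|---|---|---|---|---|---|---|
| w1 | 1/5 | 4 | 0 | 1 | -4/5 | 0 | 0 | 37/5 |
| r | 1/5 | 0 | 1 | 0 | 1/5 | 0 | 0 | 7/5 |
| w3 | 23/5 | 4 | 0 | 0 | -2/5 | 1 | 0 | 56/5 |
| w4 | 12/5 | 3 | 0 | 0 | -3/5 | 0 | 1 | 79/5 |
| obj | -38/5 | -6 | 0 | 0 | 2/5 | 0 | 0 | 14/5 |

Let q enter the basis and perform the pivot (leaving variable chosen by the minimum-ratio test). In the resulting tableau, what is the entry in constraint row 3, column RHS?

Ratio test on column q — row 1: (37/5)/4 = 37/20; row 2: entry 0 ≤ 0; row 3: (56/5)/4 = 14/5; row 4: (79/5)/3 = 79/15. Minimum is 37/20 at row 1 (w1 leaves); pivot element 4.
Divide row 1 by 4; eliminate column q from the other rows.
Row 3 update in column RHS: 56/5 − 4·(37/20) = 19/5.

19/5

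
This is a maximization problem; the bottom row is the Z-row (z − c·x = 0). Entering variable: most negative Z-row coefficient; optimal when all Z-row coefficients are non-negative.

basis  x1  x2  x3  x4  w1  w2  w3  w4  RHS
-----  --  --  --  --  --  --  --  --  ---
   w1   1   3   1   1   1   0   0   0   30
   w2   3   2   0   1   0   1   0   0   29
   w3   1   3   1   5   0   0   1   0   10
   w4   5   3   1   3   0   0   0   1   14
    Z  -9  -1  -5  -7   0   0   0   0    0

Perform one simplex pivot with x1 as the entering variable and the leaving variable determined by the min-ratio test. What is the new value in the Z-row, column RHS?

126/5

Ratio test on column x1 — row 1: 30/1 = 30; row 2: 29/3 = 29/3; row 3: 10/1 = 10; row 4: 14/5 = 14/5. Minimum is 14/5 at row 4 (w4 leaves); pivot element 5.
Divide row 4 by 5; eliminate column x1 from the other rows.
Z-row update in column RHS: 0 − (-9)·(14/5) = 126/5.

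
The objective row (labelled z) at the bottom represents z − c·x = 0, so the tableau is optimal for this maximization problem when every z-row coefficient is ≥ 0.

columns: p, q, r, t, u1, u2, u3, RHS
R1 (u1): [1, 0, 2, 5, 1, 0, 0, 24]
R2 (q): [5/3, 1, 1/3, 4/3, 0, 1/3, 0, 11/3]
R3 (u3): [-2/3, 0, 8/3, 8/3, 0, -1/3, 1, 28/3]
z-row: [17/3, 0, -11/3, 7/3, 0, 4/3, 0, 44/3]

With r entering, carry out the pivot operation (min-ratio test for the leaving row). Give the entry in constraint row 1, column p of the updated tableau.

3/2

Ratio test on column r — row 1: 24/2 = 12; row 2: (11/3)/(1/3) = 11; row 3: (28/3)/(8/3) = 7/2. Minimum is 7/2 at row 3 (u3 leaves); pivot element 8/3.
Divide row 3 by 8/3; eliminate column r from the other rows.
Row 1 update in column p: 1 − 2·(-1/4) = 3/2.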